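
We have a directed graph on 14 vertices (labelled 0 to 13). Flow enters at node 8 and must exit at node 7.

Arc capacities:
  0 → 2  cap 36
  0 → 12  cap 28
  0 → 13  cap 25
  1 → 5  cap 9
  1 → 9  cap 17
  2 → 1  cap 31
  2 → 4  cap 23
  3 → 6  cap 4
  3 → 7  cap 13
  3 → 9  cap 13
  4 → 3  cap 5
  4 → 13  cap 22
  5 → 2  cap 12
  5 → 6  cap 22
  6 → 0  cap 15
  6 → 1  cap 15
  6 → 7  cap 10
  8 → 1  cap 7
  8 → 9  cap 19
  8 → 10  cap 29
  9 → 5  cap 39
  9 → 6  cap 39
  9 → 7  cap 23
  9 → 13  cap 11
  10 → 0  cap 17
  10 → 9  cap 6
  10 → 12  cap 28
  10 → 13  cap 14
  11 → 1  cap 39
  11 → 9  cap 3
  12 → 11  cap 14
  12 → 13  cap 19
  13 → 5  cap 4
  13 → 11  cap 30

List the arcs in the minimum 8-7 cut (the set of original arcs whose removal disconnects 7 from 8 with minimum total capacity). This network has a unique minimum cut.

Min-cut arcs: {(4,3), (6,7), (9,7)} (total capacity 38)

augment #1: 8→9→7 push 19
augment #2: 8→1→9→7 push 4
augment #3: 8→1→5→6→7 push 3
augment #4: 8→10→9→6→7 push 6
augment #5: 8→10→13→5→6→7 push 1
augment #6: 8→10→0→2→4→3→7 push 5
max flow = 38; residual-reachable set from 8 gives S-side
cut edges (S→T): {(4,3), (6,7), (9,7)} total cap 38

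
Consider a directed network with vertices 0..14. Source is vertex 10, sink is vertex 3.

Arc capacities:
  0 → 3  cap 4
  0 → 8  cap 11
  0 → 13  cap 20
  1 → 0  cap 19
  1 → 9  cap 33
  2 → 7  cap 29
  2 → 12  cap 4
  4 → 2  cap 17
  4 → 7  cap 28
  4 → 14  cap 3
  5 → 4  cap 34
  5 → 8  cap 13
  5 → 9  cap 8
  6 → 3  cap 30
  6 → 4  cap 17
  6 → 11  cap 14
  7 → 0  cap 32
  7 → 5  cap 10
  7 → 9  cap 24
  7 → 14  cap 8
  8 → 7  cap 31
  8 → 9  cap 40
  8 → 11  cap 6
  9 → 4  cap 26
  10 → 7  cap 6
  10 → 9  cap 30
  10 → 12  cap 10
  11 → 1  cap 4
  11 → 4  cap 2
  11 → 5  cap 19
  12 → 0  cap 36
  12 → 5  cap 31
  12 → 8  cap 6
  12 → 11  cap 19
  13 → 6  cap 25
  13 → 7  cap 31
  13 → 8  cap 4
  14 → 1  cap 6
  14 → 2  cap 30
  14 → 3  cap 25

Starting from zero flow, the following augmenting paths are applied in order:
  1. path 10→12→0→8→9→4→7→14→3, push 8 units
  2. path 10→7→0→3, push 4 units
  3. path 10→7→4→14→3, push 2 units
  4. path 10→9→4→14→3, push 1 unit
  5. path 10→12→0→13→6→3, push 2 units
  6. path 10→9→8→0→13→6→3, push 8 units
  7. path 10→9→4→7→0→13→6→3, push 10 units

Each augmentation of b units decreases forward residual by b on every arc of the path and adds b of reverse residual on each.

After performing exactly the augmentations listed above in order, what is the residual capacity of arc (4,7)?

Residual capacity of (4,7): 12

after path 1 (10→12→0→8→9→4→7→14→3, push 8): res(4,7)=20
after path 2 (10→7→0→3, push 4): res(4,7)=20
after path 3 (10→7→4→14→3, push 2): res(4,7)=22
after path 4 (10→9→4→14→3, push 1): res(4,7)=22
after path 5 (10→12→0→13→6→3, push 2): res(4,7)=22
after path 6 (10→9→8→0→13→6→3, push 8): res(4,7)=22
after path 7 (10→9→4→7→0→13→6→3, push 10): res(4,7)=12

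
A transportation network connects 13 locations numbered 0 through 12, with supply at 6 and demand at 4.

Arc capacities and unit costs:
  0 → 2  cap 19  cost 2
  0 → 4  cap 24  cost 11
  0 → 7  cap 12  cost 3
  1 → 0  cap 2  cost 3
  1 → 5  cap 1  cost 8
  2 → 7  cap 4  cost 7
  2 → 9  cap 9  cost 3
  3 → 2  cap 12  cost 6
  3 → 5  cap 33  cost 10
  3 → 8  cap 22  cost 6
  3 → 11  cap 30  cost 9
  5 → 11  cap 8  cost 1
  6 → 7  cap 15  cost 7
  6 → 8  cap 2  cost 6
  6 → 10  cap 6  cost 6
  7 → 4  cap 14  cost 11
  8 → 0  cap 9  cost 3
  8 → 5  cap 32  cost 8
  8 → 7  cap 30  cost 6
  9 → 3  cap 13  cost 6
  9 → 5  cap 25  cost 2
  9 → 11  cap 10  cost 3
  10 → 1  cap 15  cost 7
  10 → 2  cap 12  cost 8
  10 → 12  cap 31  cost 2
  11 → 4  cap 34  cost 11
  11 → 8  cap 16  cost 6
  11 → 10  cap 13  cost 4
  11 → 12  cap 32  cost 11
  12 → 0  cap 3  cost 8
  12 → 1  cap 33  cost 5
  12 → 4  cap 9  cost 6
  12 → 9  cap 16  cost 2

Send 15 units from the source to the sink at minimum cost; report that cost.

shortest-cost path #1: 6→10→12→4 push 6 @ unit cost 14 (adds 84)
shortest-cost path #2: 6→7→4 push 9 @ unit cost 18 (adds 162)
total cost = 246

Minimum cost for 15 units: 246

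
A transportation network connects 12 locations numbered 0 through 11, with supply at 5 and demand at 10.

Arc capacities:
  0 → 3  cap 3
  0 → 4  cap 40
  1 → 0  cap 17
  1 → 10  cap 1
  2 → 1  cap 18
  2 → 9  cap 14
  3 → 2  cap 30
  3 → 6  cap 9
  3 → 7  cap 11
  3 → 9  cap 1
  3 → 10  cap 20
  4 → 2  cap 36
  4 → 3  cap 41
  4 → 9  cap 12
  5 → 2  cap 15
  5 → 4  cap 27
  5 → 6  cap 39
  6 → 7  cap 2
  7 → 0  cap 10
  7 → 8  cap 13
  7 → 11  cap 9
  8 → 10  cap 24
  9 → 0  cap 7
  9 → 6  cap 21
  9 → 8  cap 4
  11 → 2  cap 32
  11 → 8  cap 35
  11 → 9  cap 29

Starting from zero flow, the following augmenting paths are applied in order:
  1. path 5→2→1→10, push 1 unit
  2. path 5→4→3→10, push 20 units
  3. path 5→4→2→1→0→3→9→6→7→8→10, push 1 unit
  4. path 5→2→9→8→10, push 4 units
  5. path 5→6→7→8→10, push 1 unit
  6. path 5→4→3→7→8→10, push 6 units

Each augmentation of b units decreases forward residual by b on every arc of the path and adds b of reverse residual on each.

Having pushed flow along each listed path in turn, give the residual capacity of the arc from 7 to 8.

Residual capacity of (7,8): 5

after path 1 (5→2→1→10, push 1): res(7,8)=13
after path 2 (5→4→3→10, push 20): res(7,8)=13
after path 3 (5→4→2→1→0→3→9→6→7→8→10, push 1): res(7,8)=12
after path 4 (5→2→9→8→10, push 4): res(7,8)=12
after path 5 (5→6→7→8→10, push 1): res(7,8)=11
after path 6 (5→4→3→7→8→10, push 6): res(7,8)=5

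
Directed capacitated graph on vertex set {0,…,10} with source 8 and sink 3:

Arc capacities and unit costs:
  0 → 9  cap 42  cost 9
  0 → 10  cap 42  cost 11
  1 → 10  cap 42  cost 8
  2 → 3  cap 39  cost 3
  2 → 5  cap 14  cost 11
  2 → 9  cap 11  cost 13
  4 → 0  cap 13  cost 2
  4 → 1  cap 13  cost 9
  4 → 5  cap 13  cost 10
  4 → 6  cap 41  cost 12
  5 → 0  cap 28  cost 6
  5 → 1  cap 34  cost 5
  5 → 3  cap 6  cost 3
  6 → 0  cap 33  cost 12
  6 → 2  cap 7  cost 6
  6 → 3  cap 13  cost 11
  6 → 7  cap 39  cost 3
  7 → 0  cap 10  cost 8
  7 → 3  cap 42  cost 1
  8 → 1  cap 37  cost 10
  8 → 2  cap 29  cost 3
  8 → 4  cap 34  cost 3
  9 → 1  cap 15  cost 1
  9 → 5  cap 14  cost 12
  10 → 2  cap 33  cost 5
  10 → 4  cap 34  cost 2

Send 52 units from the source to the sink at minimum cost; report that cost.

shortest-cost path #1: 8→2→3 push 29 @ unit cost 6 (adds 174)
shortest-cost path #2: 8→4→5→3 push 6 @ unit cost 16 (adds 96)
shortest-cost path #3: 8→4→6→7→3 push 17 @ unit cost 19 (adds 323)
total cost = 593

Minimum cost for 52 units: 593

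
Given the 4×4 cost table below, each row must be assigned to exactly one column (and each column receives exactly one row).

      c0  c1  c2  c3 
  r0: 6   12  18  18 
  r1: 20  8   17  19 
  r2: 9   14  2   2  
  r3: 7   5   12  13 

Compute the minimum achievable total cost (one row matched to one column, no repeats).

Minimum assignment cost: 28

optimal assignment: row0→col0 (cost 6), row1→col1 (cost 8), row2→col3 (cost 2), row3→col2 (cost 12)
total = 6 + 8 + 2 + 12 = 28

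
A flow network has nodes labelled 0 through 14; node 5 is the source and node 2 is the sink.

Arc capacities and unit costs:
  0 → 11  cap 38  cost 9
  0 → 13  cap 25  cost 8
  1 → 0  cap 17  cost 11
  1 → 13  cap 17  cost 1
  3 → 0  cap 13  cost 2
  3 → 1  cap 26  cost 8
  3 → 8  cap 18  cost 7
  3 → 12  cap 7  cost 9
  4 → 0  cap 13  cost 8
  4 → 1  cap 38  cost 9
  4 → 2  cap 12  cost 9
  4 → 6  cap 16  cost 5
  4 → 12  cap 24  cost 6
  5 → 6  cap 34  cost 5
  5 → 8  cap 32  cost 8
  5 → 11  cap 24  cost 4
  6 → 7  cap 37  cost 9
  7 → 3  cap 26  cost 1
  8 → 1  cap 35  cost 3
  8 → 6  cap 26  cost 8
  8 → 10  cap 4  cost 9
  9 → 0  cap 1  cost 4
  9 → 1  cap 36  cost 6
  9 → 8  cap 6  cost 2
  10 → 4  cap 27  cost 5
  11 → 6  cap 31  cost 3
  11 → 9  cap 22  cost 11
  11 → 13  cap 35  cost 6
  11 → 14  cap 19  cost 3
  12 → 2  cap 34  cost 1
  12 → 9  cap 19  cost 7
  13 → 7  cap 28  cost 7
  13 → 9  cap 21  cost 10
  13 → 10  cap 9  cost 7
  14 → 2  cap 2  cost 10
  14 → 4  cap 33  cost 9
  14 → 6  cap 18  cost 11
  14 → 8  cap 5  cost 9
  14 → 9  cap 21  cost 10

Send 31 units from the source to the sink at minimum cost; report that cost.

shortest-cost path #1: 5→11→14→2 push 2 @ unit cost 17 (adds 34)
shortest-cost path #2: 5→11→14→4→12→2 push 17 @ unit cost 23 (adds 391)
shortest-cost path #3: 5→6→7→3→12→2 push 7 @ unit cost 25 (adds 175)
shortest-cost path #4: 5→8→10→4→12→2 push 4 @ unit cost 29 (adds 116)
shortest-cost path #5: 5→11→13→10→4→12→2 push 1 @ unit cost 29 (adds 29)
total cost = 745

Minimum cost for 31 units: 745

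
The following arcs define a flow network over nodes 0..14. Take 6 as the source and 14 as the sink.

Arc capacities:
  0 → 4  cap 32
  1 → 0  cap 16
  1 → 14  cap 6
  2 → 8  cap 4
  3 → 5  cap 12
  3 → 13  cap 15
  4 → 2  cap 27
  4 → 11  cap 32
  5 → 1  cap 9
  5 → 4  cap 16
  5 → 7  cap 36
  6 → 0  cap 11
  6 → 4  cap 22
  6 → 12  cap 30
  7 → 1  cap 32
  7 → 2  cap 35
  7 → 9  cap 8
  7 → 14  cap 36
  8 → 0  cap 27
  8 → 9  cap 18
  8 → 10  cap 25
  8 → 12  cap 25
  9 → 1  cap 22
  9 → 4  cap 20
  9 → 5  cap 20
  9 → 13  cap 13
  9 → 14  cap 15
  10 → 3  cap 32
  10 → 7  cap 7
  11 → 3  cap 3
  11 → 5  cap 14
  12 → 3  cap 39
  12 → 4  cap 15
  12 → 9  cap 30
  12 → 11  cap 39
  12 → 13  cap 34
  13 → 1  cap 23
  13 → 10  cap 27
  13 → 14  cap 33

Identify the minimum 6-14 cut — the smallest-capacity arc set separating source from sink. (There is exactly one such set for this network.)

augment #1: 6→12→9→14 push 15
augment #2: 6→12→13→14 push 15
augment #3: 6→4→11→3→13→14 push 3
augment #4: 6→4→11→5→1→14 push 6
augment #5: 6→4→11→5→7→14 push 8
augment #6: 6→4→2→8→9→13→14 push 4
max flow = 51; residual-reachable set from 6 gives S-side
cut edges (S→T): {(2,8), (6,12), (11,3), (11,5)} total cap 51

Min-cut arcs: {(2,8), (6,12), (11,3), (11,5)} (total capacity 51)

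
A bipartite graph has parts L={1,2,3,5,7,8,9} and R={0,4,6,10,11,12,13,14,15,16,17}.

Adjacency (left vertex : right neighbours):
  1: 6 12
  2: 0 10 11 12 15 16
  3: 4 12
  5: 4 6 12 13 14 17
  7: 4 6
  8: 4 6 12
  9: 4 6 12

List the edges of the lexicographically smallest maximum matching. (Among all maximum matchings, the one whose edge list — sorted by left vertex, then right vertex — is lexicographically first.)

|M| = 5 (so the lex-smallest maximum matching has 5 edges)
process left vertices in ascending order; for each, take the smallest-labelled available neighbour that still permits 5 edges overall, or leave it unmatched if none does
lex-smallest matching: {1-6, 2-0, 3-4, 5-13, 8-12}

Lex-smallest maximum matching: {(1,6), (2,0), (3,4), (5,13), (8,12)}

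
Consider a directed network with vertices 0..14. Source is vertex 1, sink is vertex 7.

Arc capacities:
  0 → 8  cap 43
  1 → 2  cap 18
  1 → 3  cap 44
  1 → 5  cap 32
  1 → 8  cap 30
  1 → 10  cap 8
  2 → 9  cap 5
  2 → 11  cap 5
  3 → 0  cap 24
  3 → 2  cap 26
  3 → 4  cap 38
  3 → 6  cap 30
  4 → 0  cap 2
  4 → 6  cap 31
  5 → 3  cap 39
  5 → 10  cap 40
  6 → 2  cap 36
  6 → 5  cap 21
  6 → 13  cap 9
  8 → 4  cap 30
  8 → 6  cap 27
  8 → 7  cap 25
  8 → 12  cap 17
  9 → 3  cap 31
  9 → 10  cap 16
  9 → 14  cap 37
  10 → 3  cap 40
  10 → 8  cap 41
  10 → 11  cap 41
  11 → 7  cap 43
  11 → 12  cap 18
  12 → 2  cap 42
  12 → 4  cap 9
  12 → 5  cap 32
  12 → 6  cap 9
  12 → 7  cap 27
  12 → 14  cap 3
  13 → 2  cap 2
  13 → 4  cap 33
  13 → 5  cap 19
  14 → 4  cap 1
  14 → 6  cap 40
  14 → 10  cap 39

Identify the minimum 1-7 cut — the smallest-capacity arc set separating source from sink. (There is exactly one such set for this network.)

augment #1: 1→8→7 push 25
augment #2: 1→2→11→7 push 5
augment #3: 1→8→12→7 push 5
augment #4: 1→10→11→7 push 8
augment #5: 1→5→10→11→7 push 30
augment #6: 1→3→0→8→12→7 push 12
augment #7: 1→5→10→11→12→7 push 2
augment #8: 1→2→9→10→11→12→7 push 1
max flow = 88; residual-reachable set from 1 gives S-side
cut edges (S→T): {(2,11), (8,7), (8,12), (10,11)} total cap 88

Min-cut arcs: {(2,11), (8,7), (8,12), (10,11)} (total capacity 88)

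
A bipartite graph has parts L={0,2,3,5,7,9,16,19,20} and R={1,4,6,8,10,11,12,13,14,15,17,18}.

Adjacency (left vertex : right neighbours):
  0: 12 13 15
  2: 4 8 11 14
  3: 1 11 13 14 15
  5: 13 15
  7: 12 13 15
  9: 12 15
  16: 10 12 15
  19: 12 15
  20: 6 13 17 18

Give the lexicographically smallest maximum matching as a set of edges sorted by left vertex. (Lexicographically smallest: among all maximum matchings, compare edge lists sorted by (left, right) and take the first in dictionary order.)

|M| = 7 (so the lex-smallest maximum matching has 7 edges)
process left vertices in ascending order; for each, take the smallest-labelled available neighbour that still permits 7 edges overall, or leave it unmatched if none does
lex-smallest matching: {0-12, 2-4, 3-1, 5-13, 7-15, 16-10, 20-6}

Lex-smallest maximum matching: {(0,12), (2,4), (3,1), (5,13), (7,15), (16,10), (20,6)}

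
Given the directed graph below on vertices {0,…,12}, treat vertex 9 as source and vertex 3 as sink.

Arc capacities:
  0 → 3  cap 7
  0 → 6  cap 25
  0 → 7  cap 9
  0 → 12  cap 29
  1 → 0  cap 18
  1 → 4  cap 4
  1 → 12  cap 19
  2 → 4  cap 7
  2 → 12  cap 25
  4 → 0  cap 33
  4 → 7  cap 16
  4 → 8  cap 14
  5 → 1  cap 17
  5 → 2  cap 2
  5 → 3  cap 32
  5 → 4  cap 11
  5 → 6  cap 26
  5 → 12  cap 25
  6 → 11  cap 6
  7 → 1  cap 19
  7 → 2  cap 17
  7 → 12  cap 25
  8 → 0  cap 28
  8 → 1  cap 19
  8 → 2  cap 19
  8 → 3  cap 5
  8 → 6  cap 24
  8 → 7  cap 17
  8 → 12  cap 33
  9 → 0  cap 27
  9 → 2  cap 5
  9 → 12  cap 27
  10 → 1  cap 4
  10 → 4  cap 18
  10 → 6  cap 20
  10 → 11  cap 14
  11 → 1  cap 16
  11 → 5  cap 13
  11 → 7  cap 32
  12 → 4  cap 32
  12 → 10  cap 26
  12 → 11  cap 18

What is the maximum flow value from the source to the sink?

augment #1: 9→0→3 bottleneck 7, total now 7
augment #2: 9→2→4→8→3 bottleneck 5, total now 12
augment #3: 9→12→11→5→3 bottleneck 13, total now 25

Maximum flow value: 25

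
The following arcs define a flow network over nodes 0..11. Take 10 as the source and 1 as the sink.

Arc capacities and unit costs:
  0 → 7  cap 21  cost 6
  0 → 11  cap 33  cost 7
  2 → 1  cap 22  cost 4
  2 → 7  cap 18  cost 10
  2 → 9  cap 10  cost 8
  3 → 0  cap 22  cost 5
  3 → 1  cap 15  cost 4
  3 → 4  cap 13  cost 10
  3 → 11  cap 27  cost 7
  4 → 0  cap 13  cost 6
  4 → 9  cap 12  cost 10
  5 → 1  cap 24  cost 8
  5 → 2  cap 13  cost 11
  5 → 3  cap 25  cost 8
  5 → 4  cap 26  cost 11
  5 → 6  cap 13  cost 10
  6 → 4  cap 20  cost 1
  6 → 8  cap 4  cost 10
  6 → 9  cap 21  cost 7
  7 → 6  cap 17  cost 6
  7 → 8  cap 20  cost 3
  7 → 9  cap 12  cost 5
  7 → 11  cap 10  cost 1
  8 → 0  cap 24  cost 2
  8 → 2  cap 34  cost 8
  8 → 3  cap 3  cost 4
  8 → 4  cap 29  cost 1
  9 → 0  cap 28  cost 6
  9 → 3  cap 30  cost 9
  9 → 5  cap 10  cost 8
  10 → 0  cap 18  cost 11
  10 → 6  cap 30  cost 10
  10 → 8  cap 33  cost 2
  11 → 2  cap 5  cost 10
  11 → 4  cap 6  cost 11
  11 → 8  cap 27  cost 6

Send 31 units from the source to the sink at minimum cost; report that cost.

Minimum cost for 31 units: 494

shortest-cost path #1: 10→8→3→1 push 3 @ unit cost 10 (adds 30)
shortest-cost path #2: 10→8→2→1 push 22 @ unit cost 14 (adds 308)
shortest-cost path #3: 10→8→4→9→3→1 push 6 @ unit cost 26 (adds 156)
total cost = 494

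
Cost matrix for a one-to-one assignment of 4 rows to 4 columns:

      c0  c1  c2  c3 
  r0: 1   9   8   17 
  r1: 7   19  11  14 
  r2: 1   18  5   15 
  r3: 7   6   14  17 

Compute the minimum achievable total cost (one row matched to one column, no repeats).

Minimum assignment cost: 26

optimal assignment: row0→col0 (cost 1), row1→col3 (cost 14), row2→col2 (cost 5), row3→col1 (cost 6)
total = 1 + 14 + 5 + 6 = 26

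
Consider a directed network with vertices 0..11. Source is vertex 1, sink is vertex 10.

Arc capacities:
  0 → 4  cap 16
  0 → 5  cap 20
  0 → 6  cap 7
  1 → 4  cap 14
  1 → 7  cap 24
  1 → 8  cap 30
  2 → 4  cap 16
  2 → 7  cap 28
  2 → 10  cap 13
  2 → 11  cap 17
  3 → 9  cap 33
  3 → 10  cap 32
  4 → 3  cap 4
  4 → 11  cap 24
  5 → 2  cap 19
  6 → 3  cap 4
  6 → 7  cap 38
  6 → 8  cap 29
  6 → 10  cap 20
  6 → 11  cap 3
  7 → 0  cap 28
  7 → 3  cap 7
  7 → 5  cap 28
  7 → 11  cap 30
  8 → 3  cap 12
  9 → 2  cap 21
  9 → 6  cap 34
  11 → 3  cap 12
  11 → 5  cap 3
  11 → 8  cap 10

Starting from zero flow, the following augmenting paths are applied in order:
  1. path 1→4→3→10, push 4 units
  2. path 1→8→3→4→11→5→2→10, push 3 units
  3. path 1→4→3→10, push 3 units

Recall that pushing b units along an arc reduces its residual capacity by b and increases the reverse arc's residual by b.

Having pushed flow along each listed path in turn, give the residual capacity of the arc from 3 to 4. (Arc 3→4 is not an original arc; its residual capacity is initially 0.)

after path 1 (1→4→3→10, push 4): res(3,4)=4
after path 2 (1→8→3→4→11→5→2→10, push 3): res(3,4)=1
after path 3 (1→4→3→10, push 3): res(3,4)=4

Residual capacity of (3,4): 4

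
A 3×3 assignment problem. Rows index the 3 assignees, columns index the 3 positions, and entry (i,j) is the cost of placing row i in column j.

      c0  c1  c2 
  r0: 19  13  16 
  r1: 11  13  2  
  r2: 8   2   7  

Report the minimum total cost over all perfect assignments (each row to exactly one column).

one of 2 optimal assignments: row0→col0 (cost 19), row1→col2 (cost 2), row2→col1 (cost 2)
total = 19 + 2 + 2 = 23

Minimum assignment cost: 23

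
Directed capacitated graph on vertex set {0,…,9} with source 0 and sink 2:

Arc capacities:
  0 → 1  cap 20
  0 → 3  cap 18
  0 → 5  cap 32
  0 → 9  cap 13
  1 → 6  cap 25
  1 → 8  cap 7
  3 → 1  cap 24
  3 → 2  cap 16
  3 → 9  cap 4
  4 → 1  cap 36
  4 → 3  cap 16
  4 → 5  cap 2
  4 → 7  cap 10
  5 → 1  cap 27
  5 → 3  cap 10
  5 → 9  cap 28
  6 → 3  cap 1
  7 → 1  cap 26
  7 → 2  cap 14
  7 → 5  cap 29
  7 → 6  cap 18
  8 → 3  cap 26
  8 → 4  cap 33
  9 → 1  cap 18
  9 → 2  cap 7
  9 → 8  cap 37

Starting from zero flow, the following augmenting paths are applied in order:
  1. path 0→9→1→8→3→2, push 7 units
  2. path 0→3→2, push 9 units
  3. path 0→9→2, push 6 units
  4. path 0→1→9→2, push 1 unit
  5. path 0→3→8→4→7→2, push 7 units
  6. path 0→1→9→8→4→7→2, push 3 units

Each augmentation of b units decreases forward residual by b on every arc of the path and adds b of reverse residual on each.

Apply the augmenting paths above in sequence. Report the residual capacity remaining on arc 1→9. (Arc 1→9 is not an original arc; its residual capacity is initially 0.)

after path 1 (0→9→1→8→3→2, push 7): res(1,9)=7
after path 2 (0→3→2, push 9): res(1,9)=7
after path 3 (0→9→2, push 6): res(1,9)=7
after path 4 (0→1→9→2, push 1): res(1,9)=6
after path 5 (0→3→8→4→7→2, push 7): res(1,9)=6
after path 6 (0→1→9→8→4→7→2, push 3): res(1,9)=3

Residual capacity of (1,9): 3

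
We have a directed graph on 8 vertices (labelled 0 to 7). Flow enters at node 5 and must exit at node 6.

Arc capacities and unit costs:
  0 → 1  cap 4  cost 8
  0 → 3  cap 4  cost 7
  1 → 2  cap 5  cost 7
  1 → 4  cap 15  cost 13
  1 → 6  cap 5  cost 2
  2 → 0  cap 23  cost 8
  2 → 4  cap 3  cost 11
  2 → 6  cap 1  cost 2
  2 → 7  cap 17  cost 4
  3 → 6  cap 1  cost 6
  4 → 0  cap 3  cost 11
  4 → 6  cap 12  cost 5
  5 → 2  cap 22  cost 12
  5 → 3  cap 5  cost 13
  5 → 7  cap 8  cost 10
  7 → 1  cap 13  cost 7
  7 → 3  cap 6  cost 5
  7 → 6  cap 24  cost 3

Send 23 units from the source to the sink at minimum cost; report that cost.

Minimum cost for 23 units: 384

shortest-cost path #1: 5→7→6 push 8 @ unit cost 13 (adds 104)
shortest-cost path #2: 5→2→6 push 1 @ unit cost 14 (adds 14)
shortest-cost path #3: 5→3→6 push 1 @ unit cost 19 (adds 19)
shortest-cost path #4: 5→2→7→6 push 13 @ unit cost 19 (adds 247)
total cost = 384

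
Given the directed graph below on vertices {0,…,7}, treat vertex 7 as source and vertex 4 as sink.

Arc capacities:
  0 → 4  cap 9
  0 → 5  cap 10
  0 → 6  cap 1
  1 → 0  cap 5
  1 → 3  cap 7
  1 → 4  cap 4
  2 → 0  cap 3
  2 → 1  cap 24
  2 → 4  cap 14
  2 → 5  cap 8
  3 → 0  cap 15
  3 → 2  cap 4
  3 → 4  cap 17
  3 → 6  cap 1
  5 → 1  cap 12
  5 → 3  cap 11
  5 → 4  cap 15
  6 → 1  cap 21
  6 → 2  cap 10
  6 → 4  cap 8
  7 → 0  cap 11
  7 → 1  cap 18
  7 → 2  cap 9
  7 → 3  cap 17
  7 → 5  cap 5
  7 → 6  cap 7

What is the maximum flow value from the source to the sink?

Maximum flow value: 65

augment #1: 7→0→4 bottleneck 9, total now 9
augment #2: 7→1→4 bottleneck 4, total now 13
augment #3: 7→2→4 bottleneck 9, total now 22
augment #4: 7→3→4 bottleneck 17, total now 39
augment #5: 7→5→4 bottleneck 5, total now 44
augment #6: 7→6→4 bottleneck 7, total now 51
augment #7: 7→0→5→4 bottleneck 2, total now 53
augment #8: 7→1→0→5→4 bottleneck 5, total now 58
augment #9: 7→1→3→2→4 bottleneck 4, total now 62
augment #10: 7→1→3→6→4 bottleneck 1, total now 63
augment #11: 7→1→3→0→5→4 bottleneck 2, total now 65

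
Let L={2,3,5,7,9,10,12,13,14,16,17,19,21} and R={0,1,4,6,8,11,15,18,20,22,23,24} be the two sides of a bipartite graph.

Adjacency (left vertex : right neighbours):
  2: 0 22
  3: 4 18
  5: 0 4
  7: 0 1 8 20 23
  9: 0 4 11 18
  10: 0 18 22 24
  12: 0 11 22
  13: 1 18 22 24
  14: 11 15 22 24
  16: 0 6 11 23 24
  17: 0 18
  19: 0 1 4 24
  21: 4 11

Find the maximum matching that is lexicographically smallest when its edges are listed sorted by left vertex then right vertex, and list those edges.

Lex-smallest maximum matching: {(2,0), (3,4), (7,8), (9,11), (10,18), (12,22), (13,1), (14,15), (16,6), (19,24)}

|M| = 10 (so the lex-smallest maximum matching has 10 edges)
process left vertices in ascending order; for each, take the smallest-labelled available neighbour that still permits 10 edges overall, or leave it unmatched if none does
lex-smallest matching: {2-0, 3-4, 7-8, 9-11, 10-18, 12-22, 13-1, 14-15, 16-6, 19-24}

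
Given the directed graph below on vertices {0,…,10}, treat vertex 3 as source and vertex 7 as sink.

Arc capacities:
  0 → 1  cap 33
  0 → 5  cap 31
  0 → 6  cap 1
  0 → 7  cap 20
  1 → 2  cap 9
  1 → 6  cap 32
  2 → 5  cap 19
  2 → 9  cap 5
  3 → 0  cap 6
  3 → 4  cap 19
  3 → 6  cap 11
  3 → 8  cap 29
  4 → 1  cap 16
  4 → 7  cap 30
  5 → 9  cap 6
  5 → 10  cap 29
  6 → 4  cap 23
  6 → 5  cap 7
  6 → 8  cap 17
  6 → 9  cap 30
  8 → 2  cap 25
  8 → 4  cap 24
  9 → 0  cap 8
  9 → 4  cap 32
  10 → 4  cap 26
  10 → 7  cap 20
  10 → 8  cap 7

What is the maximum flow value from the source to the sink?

Maximum flow value: 64

augment #1: 3→0→7 bottleneck 6, total now 6
augment #2: 3→4→7 bottleneck 19, total now 25
augment #3: 3→6→4→7 bottleneck 11, total now 36
augment #4: 3→8→2→5→10→7 bottleneck 19, total now 55
augment #5: 3→8→2→9→0→7 bottleneck 5, total now 60
augment #6: 3→8→4→6→5→10→7 bottleneck 1, total now 61
augment #7: 3→8→4→6→9→0→7 bottleneck 3, total now 64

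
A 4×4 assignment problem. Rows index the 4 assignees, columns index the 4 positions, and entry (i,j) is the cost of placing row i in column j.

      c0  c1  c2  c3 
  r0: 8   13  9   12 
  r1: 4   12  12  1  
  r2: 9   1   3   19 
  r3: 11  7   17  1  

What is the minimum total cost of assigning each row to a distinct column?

optimal assignment: row0→col2 (cost 9), row1→col0 (cost 4), row2→col1 (cost 1), row3→col3 (cost 1)
total = 9 + 4 + 1 + 1 = 15

Minimum assignment cost: 15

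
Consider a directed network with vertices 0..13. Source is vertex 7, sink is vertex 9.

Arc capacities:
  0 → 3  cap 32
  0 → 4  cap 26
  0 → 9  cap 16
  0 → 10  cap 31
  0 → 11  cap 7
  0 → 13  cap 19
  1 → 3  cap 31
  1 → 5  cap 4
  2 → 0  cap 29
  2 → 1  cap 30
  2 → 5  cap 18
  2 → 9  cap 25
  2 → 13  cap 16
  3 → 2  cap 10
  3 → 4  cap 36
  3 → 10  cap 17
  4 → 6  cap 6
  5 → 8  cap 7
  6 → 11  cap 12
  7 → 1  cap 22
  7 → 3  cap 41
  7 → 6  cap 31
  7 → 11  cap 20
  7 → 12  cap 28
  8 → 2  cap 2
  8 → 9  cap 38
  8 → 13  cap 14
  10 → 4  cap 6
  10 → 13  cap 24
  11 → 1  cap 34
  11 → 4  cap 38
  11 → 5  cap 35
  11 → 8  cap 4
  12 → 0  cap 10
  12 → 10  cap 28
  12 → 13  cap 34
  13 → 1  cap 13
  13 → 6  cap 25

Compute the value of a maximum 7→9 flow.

Maximum flow value: 31

augment #1: 7→3→2→9 bottleneck 10, total now 10
augment #2: 7→11→8→9 bottleneck 4, total now 14
augment #3: 7→12→0→9 bottleneck 10, total now 24
augment #4: 7→1→5→8→9 bottleneck 4, total now 28
augment #5: 7→11→5→8→9 bottleneck 3, total now 31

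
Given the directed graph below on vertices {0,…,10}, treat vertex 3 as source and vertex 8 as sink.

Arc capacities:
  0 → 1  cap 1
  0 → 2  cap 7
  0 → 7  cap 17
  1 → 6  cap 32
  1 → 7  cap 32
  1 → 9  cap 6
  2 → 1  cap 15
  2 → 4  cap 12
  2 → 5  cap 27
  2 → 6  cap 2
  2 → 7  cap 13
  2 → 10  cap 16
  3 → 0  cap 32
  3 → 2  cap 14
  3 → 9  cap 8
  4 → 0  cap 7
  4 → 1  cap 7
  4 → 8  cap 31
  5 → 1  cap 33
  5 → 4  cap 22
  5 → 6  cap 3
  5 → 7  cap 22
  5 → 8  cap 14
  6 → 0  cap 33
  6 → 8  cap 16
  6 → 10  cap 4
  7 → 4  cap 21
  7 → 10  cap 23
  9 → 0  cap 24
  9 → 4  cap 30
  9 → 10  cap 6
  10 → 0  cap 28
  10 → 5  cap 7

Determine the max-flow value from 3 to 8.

Maximum flow value: 47

augment #1: 3→2→4→8 bottleneck 12, total now 12
augment #2: 3→2→5→8 bottleneck 2, total now 14
augment #3: 3→9→4→8 bottleneck 8, total now 22
augment #4: 3→0→1→6→8 bottleneck 1, total now 23
augment #5: 3→0→2→5→8 bottleneck 7, total now 30
augment #6: 3→0→7→4→8 bottleneck 11, total now 41
augment #7: 3→0→7→10→5→8 bottleneck 5, total now 46
augment #8: 3→0→7→4→1→6→8 bottleneck 1, total now 47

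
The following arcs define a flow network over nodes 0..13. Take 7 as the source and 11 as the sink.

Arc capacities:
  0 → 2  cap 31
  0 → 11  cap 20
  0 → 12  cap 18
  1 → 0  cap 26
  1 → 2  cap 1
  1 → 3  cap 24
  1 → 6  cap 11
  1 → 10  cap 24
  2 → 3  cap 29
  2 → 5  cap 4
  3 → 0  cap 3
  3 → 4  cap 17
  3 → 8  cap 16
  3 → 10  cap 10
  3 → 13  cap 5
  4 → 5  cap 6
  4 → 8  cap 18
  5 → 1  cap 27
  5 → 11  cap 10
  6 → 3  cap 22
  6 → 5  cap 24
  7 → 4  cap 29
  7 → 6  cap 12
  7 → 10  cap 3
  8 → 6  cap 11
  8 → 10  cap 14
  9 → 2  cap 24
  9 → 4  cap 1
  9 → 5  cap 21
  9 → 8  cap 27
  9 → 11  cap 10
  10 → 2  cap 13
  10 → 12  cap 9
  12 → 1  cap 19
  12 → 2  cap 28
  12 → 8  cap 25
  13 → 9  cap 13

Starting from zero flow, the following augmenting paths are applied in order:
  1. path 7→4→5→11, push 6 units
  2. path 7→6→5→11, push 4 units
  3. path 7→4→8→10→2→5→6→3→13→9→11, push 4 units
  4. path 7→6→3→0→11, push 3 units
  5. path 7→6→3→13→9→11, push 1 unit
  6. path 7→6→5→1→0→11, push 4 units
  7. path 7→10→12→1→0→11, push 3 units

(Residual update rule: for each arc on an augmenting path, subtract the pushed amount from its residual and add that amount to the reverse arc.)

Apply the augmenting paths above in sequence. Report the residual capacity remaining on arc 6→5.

after path 1 (7→4→5→11, push 6): res(6,5)=24
after path 2 (7→6→5→11, push 4): res(6,5)=20
after path 3 (7→4→8→10→2→5→6→3→13→9→11, push 4): res(6,5)=24
after path 4 (7→6→3→0→11, push 3): res(6,5)=24
after path 5 (7→6→3→13→9→11, push 1): res(6,5)=24
after path 6 (7→6→5→1→0→11, push 4): res(6,5)=20
after path 7 (7→10→12→1→0→11, push 3): res(6,5)=20

Residual capacity of (6,5): 20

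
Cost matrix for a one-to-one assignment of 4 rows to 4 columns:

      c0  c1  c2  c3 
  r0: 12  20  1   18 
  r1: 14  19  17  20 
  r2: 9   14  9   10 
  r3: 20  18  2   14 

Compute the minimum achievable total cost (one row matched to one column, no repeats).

one of 4 optimal assignments: row0→col0 (cost 12), row1→col1 (cost 19), row2→col3 (cost 10), row3→col2 (cost 2)
total = 12 + 19 + 10 + 2 = 43

Minimum assignment cost: 43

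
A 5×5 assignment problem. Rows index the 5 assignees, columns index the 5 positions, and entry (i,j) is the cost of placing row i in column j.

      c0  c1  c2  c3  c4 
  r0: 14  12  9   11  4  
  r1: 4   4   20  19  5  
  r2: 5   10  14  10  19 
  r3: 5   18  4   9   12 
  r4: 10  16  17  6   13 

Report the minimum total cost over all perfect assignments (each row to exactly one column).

optimal assignment: row0→col4 (cost 4), row1→col1 (cost 4), row2→col0 (cost 5), row3→col2 (cost 4), row4→col3 (cost 6)
total = 4 + 4 + 5 + 4 + 6 = 23

Minimum assignment cost: 23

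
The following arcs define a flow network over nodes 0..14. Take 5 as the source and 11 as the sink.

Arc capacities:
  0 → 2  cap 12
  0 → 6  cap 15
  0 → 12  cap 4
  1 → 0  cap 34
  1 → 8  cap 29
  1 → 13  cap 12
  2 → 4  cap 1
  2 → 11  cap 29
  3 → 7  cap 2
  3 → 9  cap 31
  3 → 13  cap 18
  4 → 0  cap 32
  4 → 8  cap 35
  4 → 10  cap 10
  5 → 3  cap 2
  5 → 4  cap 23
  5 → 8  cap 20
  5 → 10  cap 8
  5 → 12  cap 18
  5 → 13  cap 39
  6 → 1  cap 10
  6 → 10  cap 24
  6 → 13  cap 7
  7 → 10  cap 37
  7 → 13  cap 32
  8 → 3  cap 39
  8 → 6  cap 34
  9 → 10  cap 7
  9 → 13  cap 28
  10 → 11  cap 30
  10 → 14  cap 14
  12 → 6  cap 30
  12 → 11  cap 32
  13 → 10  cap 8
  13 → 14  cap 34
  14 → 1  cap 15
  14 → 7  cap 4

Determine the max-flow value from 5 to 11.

Maximum flow value: 64

augment #1: 5→10→11 bottleneck 8, total now 8
augment #2: 5→12→11 bottleneck 18, total now 26
augment #3: 5→4→10→11 bottleneck 10, total now 36
augment #4: 5→13→10→11 bottleneck 8, total now 44
augment #5: 5→3→7→10→11 bottleneck 2, total now 46
augment #6: 5→4→0→2→11 bottleneck 12, total now 58
augment #7: 5→4→0→12→11 bottleneck 1, total now 59
augment #8: 5→8→6→10→11 bottleneck 2, total now 61
augment #9: 5→8→6→1→0→12→11 bottleneck 3, total now 64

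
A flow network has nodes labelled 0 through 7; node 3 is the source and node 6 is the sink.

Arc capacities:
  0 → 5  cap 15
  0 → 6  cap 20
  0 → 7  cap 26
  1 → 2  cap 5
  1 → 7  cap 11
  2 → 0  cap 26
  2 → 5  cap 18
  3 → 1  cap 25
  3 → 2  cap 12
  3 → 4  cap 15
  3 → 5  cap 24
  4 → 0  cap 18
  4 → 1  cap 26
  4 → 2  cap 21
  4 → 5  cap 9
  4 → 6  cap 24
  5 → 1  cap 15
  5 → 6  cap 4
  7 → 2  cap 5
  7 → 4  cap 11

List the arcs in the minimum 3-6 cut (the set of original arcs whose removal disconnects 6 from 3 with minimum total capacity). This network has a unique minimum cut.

Min-cut arcs: {(1,2), (1,7), (3,2), (3,4), (5,6)} (total capacity 47)

augment #1: 3→4→6 push 15
augment #2: 3→5→6 push 4
augment #3: 3→2→0→6 push 12
augment #4: 3→1→2→0→6 push 5
augment #5: 3→1→7→4→6 push 9
augment #6: 3→1→7→2→0→6 push 2
max flow = 47; residual-reachable set from 3 gives S-side
cut edges (S→T): {(1,2), (1,7), (3,2), (3,4), (5,6)} total cap 47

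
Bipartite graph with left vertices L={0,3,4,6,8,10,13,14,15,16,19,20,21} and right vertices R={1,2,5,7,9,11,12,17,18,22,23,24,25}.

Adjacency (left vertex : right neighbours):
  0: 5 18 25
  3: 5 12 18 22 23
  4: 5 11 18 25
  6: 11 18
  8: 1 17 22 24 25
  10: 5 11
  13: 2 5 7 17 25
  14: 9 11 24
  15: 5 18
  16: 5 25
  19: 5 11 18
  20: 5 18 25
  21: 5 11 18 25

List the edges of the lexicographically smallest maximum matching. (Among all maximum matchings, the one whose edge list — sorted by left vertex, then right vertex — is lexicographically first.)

Lex-smallest maximum matching: {(0,5), (3,12), (4,11), (6,18), (8,1), (13,2), (14,9), (16,25)}

|M| = 8 (so the lex-smallest maximum matching has 8 edges)
process left vertices in ascending order; for each, take the smallest-labelled available neighbour that still permits 8 edges overall, or leave it unmatched if none does
lex-smallest matching: {0-5, 3-12, 4-11, 6-18, 8-1, 13-2, 14-9, 16-25}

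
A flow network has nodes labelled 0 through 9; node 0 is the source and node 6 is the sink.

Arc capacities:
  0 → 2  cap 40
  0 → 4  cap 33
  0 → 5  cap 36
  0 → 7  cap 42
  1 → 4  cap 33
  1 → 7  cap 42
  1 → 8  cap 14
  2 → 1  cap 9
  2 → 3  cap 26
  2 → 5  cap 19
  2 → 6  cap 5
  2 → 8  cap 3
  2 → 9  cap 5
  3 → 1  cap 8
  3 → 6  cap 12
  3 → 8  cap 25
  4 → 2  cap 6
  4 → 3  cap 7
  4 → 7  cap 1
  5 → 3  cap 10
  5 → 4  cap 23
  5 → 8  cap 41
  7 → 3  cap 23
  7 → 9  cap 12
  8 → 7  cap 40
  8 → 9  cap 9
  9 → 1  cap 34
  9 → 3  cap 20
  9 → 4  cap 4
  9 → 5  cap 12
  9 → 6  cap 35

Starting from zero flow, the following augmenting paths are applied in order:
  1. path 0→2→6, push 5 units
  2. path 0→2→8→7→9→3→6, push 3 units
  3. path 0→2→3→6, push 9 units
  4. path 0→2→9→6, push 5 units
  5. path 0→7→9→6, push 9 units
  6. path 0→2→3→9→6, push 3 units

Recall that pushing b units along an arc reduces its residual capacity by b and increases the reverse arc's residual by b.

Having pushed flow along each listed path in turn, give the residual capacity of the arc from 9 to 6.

after path 1 (0→2→6, push 5): res(9,6)=35
after path 2 (0→2→8→7→9→3→6, push 3): res(9,6)=35
after path 3 (0→2→3→6, push 9): res(9,6)=35
after path 4 (0→2→9→6, push 5): res(9,6)=30
after path 5 (0→7→9→6, push 9): res(9,6)=21
after path 6 (0→2→3→9→6, push 3): res(9,6)=18

Residual capacity of (9,6): 18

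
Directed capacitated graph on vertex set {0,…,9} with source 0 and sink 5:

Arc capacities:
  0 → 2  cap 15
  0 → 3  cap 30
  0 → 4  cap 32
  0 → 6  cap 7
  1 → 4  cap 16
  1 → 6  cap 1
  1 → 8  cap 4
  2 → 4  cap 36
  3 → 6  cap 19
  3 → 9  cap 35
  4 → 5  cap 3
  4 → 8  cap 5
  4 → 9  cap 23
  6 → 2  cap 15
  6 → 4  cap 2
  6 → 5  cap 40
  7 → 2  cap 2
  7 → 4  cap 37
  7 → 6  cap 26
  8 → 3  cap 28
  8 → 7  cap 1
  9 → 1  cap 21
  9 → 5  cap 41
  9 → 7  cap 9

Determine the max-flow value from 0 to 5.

augment #1: 0→4→5 bottleneck 3, total now 3
augment #2: 0→6→5 bottleneck 7, total now 10
augment #3: 0→3→6→5 bottleneck 19, total now 29
augment #4: 0→3→9→5 bottleneck 11, total now 40
augment #5: 0→4→9→5 bottleneck 23, total now 63
augment #6: 0→4→8→3→9→5 bottleneck 5, total now 68

Maximum flow value: 68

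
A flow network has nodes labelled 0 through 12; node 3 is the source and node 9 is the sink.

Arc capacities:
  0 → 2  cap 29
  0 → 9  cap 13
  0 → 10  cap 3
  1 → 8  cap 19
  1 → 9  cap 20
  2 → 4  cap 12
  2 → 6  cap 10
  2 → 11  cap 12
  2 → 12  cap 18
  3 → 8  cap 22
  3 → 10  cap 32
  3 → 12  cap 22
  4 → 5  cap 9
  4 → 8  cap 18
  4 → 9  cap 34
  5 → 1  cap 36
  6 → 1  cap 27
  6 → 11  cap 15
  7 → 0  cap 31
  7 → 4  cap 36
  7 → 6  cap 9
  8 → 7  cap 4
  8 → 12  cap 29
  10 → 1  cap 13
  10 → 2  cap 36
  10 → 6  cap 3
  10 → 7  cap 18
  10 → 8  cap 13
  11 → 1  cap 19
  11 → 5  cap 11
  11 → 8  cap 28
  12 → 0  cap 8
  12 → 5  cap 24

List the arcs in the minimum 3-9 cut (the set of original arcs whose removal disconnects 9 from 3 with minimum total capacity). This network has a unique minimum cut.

Min-cut arcs: {(1,9), (2,4), (8,7), (10,7), (12,0)} (total capacity 62)

augment #1: 3→10→1→9 push 13
augment #2: 3→12→0→9 push 8
augment #3: 3→8→7→0→9 push 4
augment #4: 3→10→2→4→9 push 12
augment #5: 3→10→6→1→9 push 3
augment #6: 3→10→7→0→9 push 1
augment #7: 3→10→7→4→9 push 3
augment #8: 3→12→5→1→9 push 4
augment #9: 3→12→5→1→10→7→4→9 push 10
augment #10: 3→8→12→5→1→10→7→4→9 push 3
augment #11: 3→8→12→5→1→6→10→7→4→9 push 1
max flow = 62; residual-reachable set from 3 gives S-side
cut edges (S→T): {(1,9), (2,4), (8,7), (10,7), (12,0)} total cap 62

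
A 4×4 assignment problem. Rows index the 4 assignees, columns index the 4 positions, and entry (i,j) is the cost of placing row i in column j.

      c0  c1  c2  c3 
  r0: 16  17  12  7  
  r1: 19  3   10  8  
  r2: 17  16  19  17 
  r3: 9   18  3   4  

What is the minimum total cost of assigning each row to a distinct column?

optimal assignment: row0→col3 (cost 7), row1→col1 (cost 3), row2→col0 (cost 17), row3→col2 (cost 3)
total = 7 + 3 + 17 + 3 = 30

Minimum assignment cost: 30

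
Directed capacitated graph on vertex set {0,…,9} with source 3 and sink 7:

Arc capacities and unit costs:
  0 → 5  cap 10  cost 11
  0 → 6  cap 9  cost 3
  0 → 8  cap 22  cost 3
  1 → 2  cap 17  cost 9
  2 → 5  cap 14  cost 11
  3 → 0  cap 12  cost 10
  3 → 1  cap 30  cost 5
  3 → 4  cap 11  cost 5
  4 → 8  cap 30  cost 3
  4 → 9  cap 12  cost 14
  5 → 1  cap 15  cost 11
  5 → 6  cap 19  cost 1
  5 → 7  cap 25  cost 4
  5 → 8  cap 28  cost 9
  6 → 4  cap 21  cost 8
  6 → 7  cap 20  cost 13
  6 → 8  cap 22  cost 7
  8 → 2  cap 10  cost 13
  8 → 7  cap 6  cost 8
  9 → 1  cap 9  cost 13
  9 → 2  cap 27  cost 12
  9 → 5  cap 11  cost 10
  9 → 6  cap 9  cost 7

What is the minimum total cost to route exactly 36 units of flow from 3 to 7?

shortest-cost path #1: 3→4→8→7 push 6 @ unit cost 16 (adds 96)
shortest-cost path #2: 3→0→5→7 push 10 @ unit cost 25 (adds 250)
shortest-cost path #3: 3→0→6→7 push 2 @ unit cost 26 (adds 52)
shortest-cost path #4: 3→1→2→5→7 push 14 @ unit cost 29 (adds 406)
shortest-cost path #5: 3→4→9→5→7 push 1 @ unit cost 33 (adds 33)
shortest-cost path #6: 3→4→9→5→0→6→7 push 3 @ unit cost 34 (adds 102)
total cost = 939

Minimum cost for 36 units: 939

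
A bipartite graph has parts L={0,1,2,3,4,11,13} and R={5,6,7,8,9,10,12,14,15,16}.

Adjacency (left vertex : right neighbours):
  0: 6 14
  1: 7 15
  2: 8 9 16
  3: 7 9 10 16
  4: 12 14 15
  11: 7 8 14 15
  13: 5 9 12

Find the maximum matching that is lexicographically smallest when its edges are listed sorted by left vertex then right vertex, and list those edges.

|M| = 7 (so the lex-smallest maximum matching has 7 edges)
process left vertices in ascending order; for each, take the smallest-labelled available neighbour that still permits 7 edges overall, or leave it unmatched if none does
lex-smallest matching: {0-6, 1-7, 2-8, 3-9, 4-12, 11-14, 13-5}

Lex-smallest maximum matching: {(0,6), (1,7), (2,8), (3,9), (4,12), (11,14), (13,5)}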